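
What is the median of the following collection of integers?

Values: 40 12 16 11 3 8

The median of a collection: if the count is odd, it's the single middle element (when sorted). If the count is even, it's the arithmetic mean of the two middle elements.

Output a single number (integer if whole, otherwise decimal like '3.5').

Step 1: insert 40 -> lo=[40] (size 1, max 40) hi=[] (size 0) -> median=40
Step 2: insert 12 -> lo=[12] (size 1, max 12) hi=[40] (size 1, min 40) -> median=26
Step 3: insert 16 -> lo=[12, 16] (size 2, max 16) hi=[40] (size 1, min 40) -> median=16
Step 4: insert 11 -> lo=[11, 12] (size 2, max 12) hi=[16, 40] (size 2, min 16) -> median=14
Step 5: insert 3 -> lo=[3, 11, 12] (size 3, max 12) hi=[16, 40] (size 2, min 16) -> median=12
Step 6: insert 8 -> lo=[3, 8, 11] (size 3, max 11) hi=[12, 16, 40] (size 3, min 12) -> median=11.5

Answer: 11.5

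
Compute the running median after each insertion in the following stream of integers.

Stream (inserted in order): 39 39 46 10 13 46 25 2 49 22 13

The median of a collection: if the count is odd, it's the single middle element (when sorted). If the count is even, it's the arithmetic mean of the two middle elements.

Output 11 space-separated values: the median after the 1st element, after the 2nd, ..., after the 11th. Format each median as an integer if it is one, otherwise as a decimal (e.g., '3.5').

Step 1: insert 39 -> lo=[39] (size 1, max 39) hi=[] (size 0) -> median=39
Step 2: insert 39 -> lo=[39] (size 1, max 39) hi=[39] (size 1, min 39) -> median=39
Step 3: insert 46 -> lo=[39, 39] (size 2, max 39) hi=[46] (size 1, min 46) -> median=39
Step 4: insert 10 -> lo=[10, 39] (size 2, max 39) hi=[39, 46] (size 2, min 39) -> median=39
Step 5: insert 13 -> lo=[10, 13, 39] (size 3, max 39) hi=[39, 46] (size 2, min 39) -> median=39
Step 6: insert 46 -> lo=[10, 13, 39] (size 3, max 39) hi=[39, 46, 46] (size 3, min 39) -> median=39
Step 7: insert 25 -> lo=[10, 13, 25, 39] (size 4, max 39) hi=[39, 46, 46] (size 3, min 39) -> median=39
Step 8: insert 2 -> lo=[2, 10, 13, 25] (size 4, max 25) hi=[39, 39, 46, 46] (size 4, min 39) -> median=32
Step 9: insert 49 -> lo=[2, 10, 13, 25, 39] (size 5, max 39) hi=[39, 46, 46, 49] (size 4, min 39) -> median=39
Step 10: insert 22 -> lo=[2, 10, 13, 22, 25] (size 5, max 25) hi=[39, 39, 46, 46, 49] (size 5, min 39) -> median=32
Step 11: insert 13 -> lo=[2, 10, 13, 13, 22, 25] (size 6, max 25) hi=[39, 39, 46, 46, 49] (size 5, min 39) -> median=25

Answer: 39 39 39 39 39 39 39 32 39 32 25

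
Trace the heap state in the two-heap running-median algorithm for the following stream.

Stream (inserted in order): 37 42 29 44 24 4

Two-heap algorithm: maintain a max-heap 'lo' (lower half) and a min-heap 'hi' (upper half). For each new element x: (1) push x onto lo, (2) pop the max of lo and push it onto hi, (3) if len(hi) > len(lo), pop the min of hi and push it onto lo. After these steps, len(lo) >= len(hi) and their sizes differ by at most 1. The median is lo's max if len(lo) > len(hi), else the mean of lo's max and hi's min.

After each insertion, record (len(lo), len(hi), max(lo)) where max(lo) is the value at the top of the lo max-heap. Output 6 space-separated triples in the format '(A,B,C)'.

Answer: (1,0,37) (1,1,37) (2,1,37) (2,2,37) (3,2,37) (3,3,29)

Derivation:
Step 1: insert 37 -> lo=[37] hi=[] -> (len(lo)=1, len(hi)=0, max(lo)=37)
Step 2: insert 42 -> lo=[37] hi=[42] -> (len(lo)=1, len(hi)=1, max(lo)=37)
Step 3: insert 29 -> lo=[29, 37] hi=[42] -> (len(lo)=2, len(hi)=1, max(lo)=37)
Step 4: insert 44 -> lo=[29, 37] hi=[42, 44] -> (len(lo)=2, len(hi)=2, max(lo)=37)
Step 5: insert 24 -> lo=[24, 29, 37] hi=[42, 44] -> (len(lo)=3, len(hi)=2, max(lo)=37)
Step 6: insert 4 -> lo=[4, 24, 29] hi=[37, 42, 44] -> (len(lo)=3, len(hi)=3, max(lo)=29)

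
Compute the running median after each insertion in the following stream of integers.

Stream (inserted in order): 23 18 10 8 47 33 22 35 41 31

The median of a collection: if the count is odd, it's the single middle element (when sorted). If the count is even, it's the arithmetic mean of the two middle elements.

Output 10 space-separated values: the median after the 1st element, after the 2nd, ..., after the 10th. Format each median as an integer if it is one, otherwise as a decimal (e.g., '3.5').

Answer: 23 20.5 18 14 18 20.5 22 22.5 23 27

Derivation:
Step 1: insert 23 -> lo=[23] (size 1, max 23) hi=[] (size 0) -> median=23
Step 2: insert 18 -> lo=[18] (size 1, max 18) hi=[23] (size 1, min 23) -> median=20.5
Step 3: insert 10 -> lo=[10, 18] (size 2, max 18) hi=[23] (size 1, min 23) -> median=18
Step 4: insert 8 -> lo=[8, 10] (size 2, max 10) hi=[18, 23] (size 2, min 18) -> median=14
Step 5: insert 47 -> lo=[8, 10, 18] (size 3, max 18) hi=[23, 47] (size 2, min 23) -> median=18
Step 6: insert 33 -> lo=[8, 10, 18] (size 3, max 18) hi=[23, 33, 47] (size 3, min 23) -> median=20.5
Step 7: insert 22 -> lo=[8, 10, 18, 22] (size 4, max 22) hi=[23, 33, 47] (size 3, min 23) -> median=22
Step 8: insert 35 -> lo=[8, 10, 18, 22] (size 4, max 22) hi=[23, 33, 35, 47] (size 4, min 23) -> median=22.5
Step 9: insert 41 -> lo=[8, 10, 18, 22, 23] (size 5, max 23) hi=[33, 35, 41, 47] (size 4, min 33) -> median=23
Step 10: insert 31 -> lo=[8, 10, 18, 22, 23] (size 5, max 23) hi=[31, 33, 35, 41, 47] (size 5, min 31) -> median=27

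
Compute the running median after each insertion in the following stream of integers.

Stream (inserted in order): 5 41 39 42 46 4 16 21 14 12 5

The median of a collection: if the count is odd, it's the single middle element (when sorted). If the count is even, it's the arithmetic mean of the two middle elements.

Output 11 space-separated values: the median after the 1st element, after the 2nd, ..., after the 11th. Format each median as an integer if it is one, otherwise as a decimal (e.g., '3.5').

Answer: 5 23 39 40 41 40 39 30 21 18.5 16

Derivation:
Step 1: insert 5 -> lo=[5] (size 1, max 5) hi=[] (size 0) -> median=5
Step 2: insert 41 -> lo=[5] (size 1, max 5) hi=[41] (size 1, min 41) -> median=23
Step 3: insert 39 -> lo=[5, 39] (size 2, max 39) hi=[41] (size 1, min 41) -> median=39
Step 4: insert 42 -> lo=[5, 39] (size 2, max 39) hi=[41, 42] (size 2, min 41) -> median=40
Step 5: insert 46 -> lo=[5, 39, 41] (size 3, max 41) hi=[42, 46] (size 2, min 42) -> median=41
Step 6: insert 4 -> lo=[4, 5, 39] (size 3, max 39) hi=[41, 42, 46] (size 3, min 41) -> median=40
Step 7: insert 16 -> lo=[4, 5, 16, 39] (size 4, max 39) hi=[41, 42, 46] (size 3, min 41) -> median=39
Step 8: insert 21 -> lo=[4, 5, 16, 21] (size 4, max 21) hi=[39, 41, 42, 46] (size 4, min 39) -> median=30
Step 9: insert 14 -> lo=[4, 5, 14, 16, 21] (size 5, max 21) hi=[39, 41, 42, 46] (size 4, min 39) -> median=21
Step 10: insert 12 -> lo=[4, 5, 12, 14, 16] (size 5, max 16) hi=[21, 39, 41, 42, 46] (size 5, min 21) -> median=18.5
Step 11: insert 5 -> lo=[4, 5, 5, 12, 14, 16] (size 6, max 16) hi=[21, 39, 41, 42, 46] (size 5, min 21) -> median=16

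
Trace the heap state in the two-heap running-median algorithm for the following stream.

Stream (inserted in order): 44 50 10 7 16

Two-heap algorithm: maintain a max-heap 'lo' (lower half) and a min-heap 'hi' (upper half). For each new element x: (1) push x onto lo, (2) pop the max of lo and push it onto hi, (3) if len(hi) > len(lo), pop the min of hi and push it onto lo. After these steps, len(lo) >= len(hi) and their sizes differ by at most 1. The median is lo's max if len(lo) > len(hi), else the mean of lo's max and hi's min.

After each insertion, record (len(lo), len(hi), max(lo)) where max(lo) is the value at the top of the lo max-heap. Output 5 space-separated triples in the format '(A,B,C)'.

Answer: (1,0,44) (1,1,44) (2,1,44) (2,2,10) (3,2,16)

Derivation:
Step 1: insert 44 -> lo=[44] hi=[] -> (len(lo)=1, len(hi)=0, max(lo)=44)
Step 2: insert 50 -> lo=[44] hi=[50] -> (len(lo)=1, len(hi)=1, max(lo)=44)
Step 3: insert 10 -> lo=[10, 44] hi=[50] -> (len(lo)=2, len(hi)=1, max(lo)=44)
Step 4: insert 7 -> lo=[7, 10] hi=[44, 50] -> (len(lo)=2, len(hi)=2, max(lo)=10)
Step 5: insert 16 -> lo=[7, 10, 16] hi=[44, 50] -> (len(lo)=3, len(hi)=2, max(lo)=16)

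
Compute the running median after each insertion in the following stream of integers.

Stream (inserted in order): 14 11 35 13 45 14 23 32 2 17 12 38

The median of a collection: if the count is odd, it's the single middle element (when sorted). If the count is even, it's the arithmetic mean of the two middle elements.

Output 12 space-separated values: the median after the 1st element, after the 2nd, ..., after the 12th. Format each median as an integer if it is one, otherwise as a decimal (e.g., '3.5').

Step 1: insert 14 -> lo=[14] (size 1, max 14) hi=[] (size 0) -> median=14
Step 2: insert 11 -> lo=[11] (size 1, max 11) hi=[14] (size 1, min 14) -> median=12.5
Step 3: insert 35 -> lo=[11, 14] (size 2, max 14) hi=[35] (size 1, min 35) -> median=14
Step 4: insert 13 -> lo=[11, 13] (size 2, max 13) hi=[14, 35] (size 2, min 14) -> median=13.5
Step 5: insert 45 -> lo=[11, 13, 14] (size 3, max 14) hi=[35, 45] (size 2, min 35) -> median=14
Step 6: insert 14 -> lo=[11, 13, 14] (size 3, max 14) hi=[14, 35, 45] (size 3, min 14) -> median=14
Step 7: insert 23 -> lo=[11, 13, 14, 14] (size 4, max 14) hi=[23, 35, 45] (size 3, min 23) -> median=14
Step 8: insert 32 -> lo=[11, 13, 14, 14] (size 4, max 14) hi=[23, 32, 35, 45] (size 4, min 23) -> median=18.5
Step 9: insert 2 -> lo=[2, 11, 13, 14, 14] (size 5, max 14) hi=[23, 32, 35, 45] (size 4, min 23) -> median=14
Step 10: insert 17 -> lo=[2, 11, 13, 14, 14] (size 5, max 14) hi=[17, 23, 32, 35, 45] (size 5, min 17) -> median=15.5
Step 11: insert 12 -> lo=[2, 11, 12, 13, 14, 14] (size 6, max 14) hi=[17, 23, 32, 35, 45] (size 5, min 17) -> median=14
Step 12: insert 38 -> lo=[2, 11, 12, 13, 14, 14] (size 6, max 14) hi=[17, 23, 32, 35, 38, 45] (size 6, min 17) -> median=15.5

Answer: 14 12.5 14 13.5 14 14 14 18.5 14 15.5 14 15.5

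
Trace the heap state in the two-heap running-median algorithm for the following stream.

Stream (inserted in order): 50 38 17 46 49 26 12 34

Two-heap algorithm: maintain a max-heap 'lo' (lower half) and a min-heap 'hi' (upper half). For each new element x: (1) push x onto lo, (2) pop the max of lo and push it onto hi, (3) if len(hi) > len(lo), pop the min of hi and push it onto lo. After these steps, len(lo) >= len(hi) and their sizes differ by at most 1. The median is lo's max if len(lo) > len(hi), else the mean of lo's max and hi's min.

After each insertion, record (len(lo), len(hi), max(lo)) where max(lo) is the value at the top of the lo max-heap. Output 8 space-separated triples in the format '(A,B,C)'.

Step 1: insert 50 -> lo=[50] hi=[] -> (len(lo)=1, len(hi)=0, max(lo)=50)
Step 2: insert 38 -> lo=[38] hi=[50] -> (len(lo)=1, len(hi)=1, max(lo)=38)
Step 3: insert 17 -> lo=[17, 38] hi=[50] -> (len(lo)=2, len(hi)=1, max(lo)=38)
Step 4: insert 46 -> lo=[17, 38] hi=[46, 50] -> (len(lo)=2, len(hi)=2, max(lo)=38)
Step 5: insert 49 -> lo=[17, 38, 46] hi=[49, 50] -> (len(lo)=3, len(hi)=2, max(lo)=46)
Step 6: insert 26 -> lo=[17, 26, 38] hi=[46, 49, 50] -> (len(lo)=3, len(hi)=3, max(lo)=38)
Step 7: insert 12 -> lo=[12, 17, 26, 38] hi=[46, 49, 50] -> (len(lo)=4, len(hi)=3, max(lo)=38)
Step 8: insert 34 -> lo=[12, 17, 26, 34] hi=[38, 46, 49, 50] -> (len(lo)=4, len(hi)=4, max(lo)=34)

Answer: (1,0,50) (1,1,38) (2,1,38) (2,2,38) (3,2,46) (3,3,38) (4,3,38) (4,4,34)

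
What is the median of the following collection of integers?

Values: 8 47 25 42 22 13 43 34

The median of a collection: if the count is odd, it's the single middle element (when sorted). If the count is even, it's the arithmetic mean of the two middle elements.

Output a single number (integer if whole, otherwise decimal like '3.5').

Answer: 29.5

Derivation:
Step 1: insert 8 -> lo=[8] (size 1, max 8) hi=[] (size 0) -> median=8
Step 2: insert 47 -> lo=[8] (size 1, max 8) hi=[47] (size 1, min 47) -> median=27.5
Step 3: insert 25 -> lo=[8, 25] (size 2, max 25) hi=[47] (size 1, min 47) -> median=25
Step 4: insert 42 -> lo=[8, 25] (size 2, max 25) hi=[42, 47] (size 2, min 42) -> median=33.5
Step 5: insert 22 -> lo=[8, 22, 25] (size 3, max 25) hi=[42, 47] (size 2, min 42) -> median=25
Step 6: insert 13 -> lo=[8, 13, 22] (size 3, max 22) hi=[25, 42, 47] (size 3, min 25) -> median=23.5
Step 7: insert 43 -> lo=[8, 13, 22, 25] (size 4, max 25) hi=[42, 43, 47] (size 3, min 42) -> median=25
Step 8: insert 34 -> lo=[8, 13, 22, 25] (size 4, max 25) hi=[34, 42, 43, 47] (size 4, min 34) -> median=29.5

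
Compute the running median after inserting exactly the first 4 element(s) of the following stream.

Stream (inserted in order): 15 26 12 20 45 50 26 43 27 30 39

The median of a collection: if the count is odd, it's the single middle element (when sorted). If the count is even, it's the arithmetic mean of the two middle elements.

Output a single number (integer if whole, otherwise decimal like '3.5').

Step 1: insert 15 -> lo=[15] (size 1, max 15) hi=[] (size 0) -> median=15
Step 2: insert 26 -> lo=[15] (size 1, max 15) hi=[26] (size 1, min 26) -> median=20.5
Step 3: insert 12 -> lo=[12, 15] (size 2, max 15) hi=[26] (size 1, min 26) -> median=15
Step 4: insert 20 -> lo=[12, 15] (size 2, max 15) hi=[20, 26] (size 2, min 20) -> median=17.5

Answer: 17.5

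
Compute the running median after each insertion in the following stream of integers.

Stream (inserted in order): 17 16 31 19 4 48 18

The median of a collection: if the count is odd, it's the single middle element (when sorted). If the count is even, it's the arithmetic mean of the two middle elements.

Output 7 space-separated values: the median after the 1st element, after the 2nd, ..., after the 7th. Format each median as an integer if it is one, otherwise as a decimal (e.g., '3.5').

Answer: 17 16.5 17 18 17 18 18

Derivation:
Step 1: insert 17 -> lo=[17] (size 1, max 17) hi=[] (size 0) -> median=17
Step 2: insert 16 -> lo=[16] (size 1, max 16) hi=[17] (size 1, min 17) -> median=16.5
Step 3: insert 31 -> lo=[16, 17] (size 2, max 17) hi=[31] (size 1, min 31) -> median=17
Step 4: insert 19 -> lo=[16, 17] (size 2, max 17) hi=[19, 31] (size 2, min 19) -> median=18
Step 5: insert 4 -> lo=[4, 16, 17] (size 3, max 17) hi=[19, 31] (size 2, min 19) -> median=17
Step 6: insert 48 -> lo=[4, 16, 17] (size 3, max 17) hi=[19, 31, 48] (size 3, min 19) -> median=18
Step 7: insert 18 -> lo=[4, 16, 17, 18] (size 4, max 18) hi=[19, 31, 48] (size 3, min 19) -> median=18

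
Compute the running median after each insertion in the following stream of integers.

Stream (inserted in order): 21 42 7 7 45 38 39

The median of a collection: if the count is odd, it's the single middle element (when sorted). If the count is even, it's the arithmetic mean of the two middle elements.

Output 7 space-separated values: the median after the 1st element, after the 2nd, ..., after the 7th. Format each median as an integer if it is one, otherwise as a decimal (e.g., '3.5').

Answer: 21 31.5 21 14 21 29.5 38

Derivation:
Step 1: insert 21 -> lo=[21] (size 1, max 21) hi=[] (size 0) -> median=21
Step 2: insert 42 -> lo=[21] (size 1, max 21) hi=[42] (size 1, min 42) -> median=31.5
Step 3: insert 7 -> lo=[7, 21] (size 2, max 21) hi=[42] (size 1, min 42) -> median=21
Step 4: insert 7 -> lo=[7, 7] (size 2, max 7) hi=[21, 42] (size 2, min 21) -> median=14
Step 5: insert 45 -> lo=[7, 7, 21] (size 3, max 21) hi=[42, 45] (size 2, min 42) -> median=21
Step 6: insert 38 -> lo=[7, 7, 21] (size 3, max 21) hi=[38, 42, 45] (size 3, min 38) -> median=29.5
Step 7: insert 39 -> lo=[7, 7, 21, 38] (size 4, max 38) hi=[39, 42, 45] (size 3, min 39) -> median=38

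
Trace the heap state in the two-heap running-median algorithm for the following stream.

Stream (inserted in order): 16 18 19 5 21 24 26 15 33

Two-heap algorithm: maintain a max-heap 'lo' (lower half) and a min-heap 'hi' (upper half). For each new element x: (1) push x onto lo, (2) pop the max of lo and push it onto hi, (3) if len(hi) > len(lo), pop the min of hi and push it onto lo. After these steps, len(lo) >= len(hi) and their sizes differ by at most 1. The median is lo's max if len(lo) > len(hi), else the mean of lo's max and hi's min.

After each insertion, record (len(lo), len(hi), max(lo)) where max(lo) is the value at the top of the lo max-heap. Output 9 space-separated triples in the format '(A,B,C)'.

Answer: (1,0,16) (1,1,16) (2,1,18) (2,2,16) (3,2,18) (3,3,18) (4,3,19) (4,4,18) (5,4,19)

Derivation:
Step 1: insert 16 -> lo=[16] hi=[] -> (len(lo)=1, len(hi)=0, max(lo)=16)
Step 2: insert 18 -> lo=[16] hi=[18] -> (len(lo)=1, len(hi)=1, max(lo)=16)
Step 3: insert 19 -> lo=[16, 18] hi=[19] -> (len(lo)=2, len(hi)=1, max(lo)=18)
Step 4: insert 5 -> lo=[5, 16] hi=[18, 19] -> (len(lo)=2, len(hi)=2, max(lo)=16)
Step 5: insert 21 -> lo=[5, 16, 18] hi=[19, 21] -> (len(lo)=3, len(hi)=2, max(lo)=18)
Step 6: insert 24 -> lo=[5, 16, 18] hi=[19, 21, 24] -> (len(lo)=3, len(hi)=3, max(lo)=18)
Step 7: insert 26 -> lo=[5, 16, 18, 19] hi=[21, 24, 26] -> (len(lo)=4, len(hi)=3, max(lo)=19)
Step 8: insert 15 -> lo=[5, 15, 16, 18] hi=[19, 21, 24, 26] -> (len(lo)=4, len(hi)=4, max(lo)=18)
Step 9: insert 33 -> lo=[5, 15, 16, 18, 19] hi=[21, 24, 26, 33] -> (len(lo)=5, len(hi)=4, max(lo)=19)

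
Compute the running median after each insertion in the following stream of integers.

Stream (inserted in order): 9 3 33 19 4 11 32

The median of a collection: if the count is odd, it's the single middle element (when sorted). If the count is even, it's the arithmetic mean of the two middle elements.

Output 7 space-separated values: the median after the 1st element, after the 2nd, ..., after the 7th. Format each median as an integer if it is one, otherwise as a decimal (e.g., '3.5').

Step 1: insert 9 -> lo=[9] (size 1, max 9) hi=[] (size 0) -> median=9
Step 2: insert 3 -> lo=[3] (size 1, max 3) hi=[9] (size 1, min 9) -> median=6
Step 3: insert 33 -> lo=[3, 9] (size 2, max 9) hi=[33] (size 1, min 33) -> median=9
Step 4: insert 19 -> lo=[3, 9] (size 2, max 9) hi=[19, 33] (size 2, min 19) -> median=14
Step 5: insert 4 -> lo=[3, 4, 9] (size 3, max 9) hi=[19, 33] (size 2, min 19) -> median=9
Step 6: insert 11 -> lo=[3, 4, 9] (size 3, max 9) hi=[11, 19, 33] (size 3, min 11) -> median=10
Step 7: insert 32 -> lo=[3, 4, 9, 11] (size 4, max 11) hi=[19, 32, 33] (size 3, min 19) -> median=11

Answer: 9 6 9 14 9 10 11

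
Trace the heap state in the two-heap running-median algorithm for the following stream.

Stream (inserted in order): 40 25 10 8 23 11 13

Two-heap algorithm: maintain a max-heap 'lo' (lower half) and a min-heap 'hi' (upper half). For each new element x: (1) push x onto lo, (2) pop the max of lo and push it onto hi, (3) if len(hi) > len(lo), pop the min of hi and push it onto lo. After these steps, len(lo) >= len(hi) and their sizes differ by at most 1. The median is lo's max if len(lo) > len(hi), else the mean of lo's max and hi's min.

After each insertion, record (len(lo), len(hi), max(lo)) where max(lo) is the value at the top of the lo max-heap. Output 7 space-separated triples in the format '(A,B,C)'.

Answer: (1,0,40) (1,1,25) (2,1,25) (2,2,10) (3,2,23) (3,3,11) (4,3,13)

Derivation:
Step 1: insert 40 -> lo=[40] hi=[] -> (len(lo)=1, len(hi)=0, max(lo)=40)
Step 2: insert 25 -> lo=[25] hi=[40] -> (len(lo)=1, len(hi)=1, max(lo)=25)
Step 3: insert 10 -> lo=[10, 25] hi=[40] -> (len(lo)=2, len(hi)=1, max(lo)=25)
Step 4: insert 8 -> lo=[8, 10] hi=[25, 40] -> (len(lo)=2, len(hi)=2, max(lo)=10)
Step 5: insert 23 -> lo=[8, 10, 23] hi=[25, 40] -> (len(lo)=3, len(hi)=2, max(lo)=23)
Step 6: insert 11 -> lo=[8, 10, 11] hi=[23, 25, 40] -> (len(lo)=3, len(hi)=3, max(lo)=11)
Step 7: insert 13 -> lo=[8, 10, 11, 13] hi=[23, 25, 40] -> (len(lo)=4, len(hi)=3, max(lo)=13)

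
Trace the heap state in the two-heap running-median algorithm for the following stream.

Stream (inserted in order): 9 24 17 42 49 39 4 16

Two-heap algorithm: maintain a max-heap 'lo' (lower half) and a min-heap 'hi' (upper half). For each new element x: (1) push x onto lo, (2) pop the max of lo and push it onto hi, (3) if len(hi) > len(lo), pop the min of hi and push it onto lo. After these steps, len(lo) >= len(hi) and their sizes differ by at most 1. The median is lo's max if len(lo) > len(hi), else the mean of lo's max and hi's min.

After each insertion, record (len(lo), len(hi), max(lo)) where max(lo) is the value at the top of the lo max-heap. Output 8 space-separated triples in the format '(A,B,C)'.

Step 1: insert 9 -> lo=[9] hi=[] -> (len(lo)=1, len(hi)=0, max(lo)=9)
Step 2: insert 24 -> lo=[9] hi=[24] -> (len(lo)=1, len(hi)=1, max(lo)=9)
Step 3: insert 17 -> lo=[9, 17] hi=[24] -> (len(lo)=2, len(hi)=1, max(lo)=17)
Step 4: insert 42 -> lo=[9, 17] hi=[24, 42] -> (len(lo)=2, len(hi)=2, max(lo)=17)
Step 5: insert 49 -> lo=[9, 17, 24] hi=[42, 49] -> (len(lo)=3, len(hi)=2, max(lo)=24)
Step 6: insert 39 -> lo=[9, 17, 24] hi=[39, 42, 49] -> (len(lo)=3, len(hi)=3, max(lo)=24)
Step 7: insert 4 -> lo=[4, 9, 17, 24] hi=[39, 42, 49] -> (len(lo)=4, len(hi)=3, max(lo)=24)
Step 8: insert 16 -> lo=[4, 9, 16, 17] hi=[24, 39, 42, 49] -> (len(lo)=4, len(hi)=4, max(lo)=17)

Answer: (1,0,9) (1,1,9) (2,1,17) (2,2,17) (3,2,24) (3,3,24) (4,3,24) (4,4,17)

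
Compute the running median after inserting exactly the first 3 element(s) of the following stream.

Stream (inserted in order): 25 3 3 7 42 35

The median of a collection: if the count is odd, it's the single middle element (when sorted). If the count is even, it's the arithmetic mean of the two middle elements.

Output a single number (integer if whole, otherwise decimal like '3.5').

Step 1: insert 25 -> lo=[25] (size 1, max 25) hi=[] (size 0) -> median=25
Step 2: insert 3 -> lo=[3] (size 1, max 3) hi=[25] (size 1, min 25) -> median=14
Step 3: insert 3 -> lo=[3, 3] (size 2, max 3) hi=[25] (size 1, min 25) -> median=3

Answer: 3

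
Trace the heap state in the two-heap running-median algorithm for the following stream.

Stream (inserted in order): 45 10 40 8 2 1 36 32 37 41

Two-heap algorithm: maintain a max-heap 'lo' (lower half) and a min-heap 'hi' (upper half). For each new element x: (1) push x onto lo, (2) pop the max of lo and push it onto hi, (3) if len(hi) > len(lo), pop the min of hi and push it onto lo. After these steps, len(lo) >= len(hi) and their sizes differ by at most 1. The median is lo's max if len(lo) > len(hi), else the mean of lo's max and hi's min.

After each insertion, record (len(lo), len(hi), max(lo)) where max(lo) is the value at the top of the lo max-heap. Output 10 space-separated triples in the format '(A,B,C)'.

Answer: (1,0,45) (1,1,10) (2,1,40) (2,2,10) (3,2,10) (3,3,8) (4,3,10) (4,4,10) (5,4,32) (5,5,32)

Derivation:
Step 1: insert 45 -> lo=[45] hi=[] -> (len(lo)=1, len(hi)=0, max(lo)=45)
Step 2: insert 10 -> lo=[10] hi=[45] -> (len(lo)=1, len(hi)=1, max(lo)=10)
Step 3: insert 40 -> lo=[10, 40] hi=[45] -> (len(lo)=2, len(hi)=1, max(lo)=40)
Step 4: insert 8 -> lo=[8, 10] hi=[40, 45] -> (len(lo)=2, len(hi)=2, max(lo)=10)
Step 5: insert 2 -> lo=[2, 8, 10] hi=[40, 45] -> (len(lo)=3, len(hi)=2, max(lo)=10)
Step 6: insert 1 -> lo=[1, 2, 8] hi=[10, 40, 45] -> (len(lo)=3, len(hi)=3, max(lo)=8)
Step 7: insert 36 -> lo=[1, 2, 8, 10] hi=[36, 40, 45] -> (len(lo)=4, len(hi)=3, max(lo)=10)
Step 8: insert 32 -> lo=[1, 2, 8, 10] hi=[32, 36, 40, 45] -> (len(lo)=4, len(hi)=4, max(lo)=10)
Step 9: insert 37 -> lo=[1, 2, 8, 10, 32] hi=[36, 37, 40, 45] -> (len(lo)=5, len(hi)=4, max(lo)=32)
Step 10: insert 41 -> lo=[1, 2, 8, 10, 32] hi=[36, 37, 40, 41, 45] -> (len(lo)=5, len(hi)=5, max(lo)=32)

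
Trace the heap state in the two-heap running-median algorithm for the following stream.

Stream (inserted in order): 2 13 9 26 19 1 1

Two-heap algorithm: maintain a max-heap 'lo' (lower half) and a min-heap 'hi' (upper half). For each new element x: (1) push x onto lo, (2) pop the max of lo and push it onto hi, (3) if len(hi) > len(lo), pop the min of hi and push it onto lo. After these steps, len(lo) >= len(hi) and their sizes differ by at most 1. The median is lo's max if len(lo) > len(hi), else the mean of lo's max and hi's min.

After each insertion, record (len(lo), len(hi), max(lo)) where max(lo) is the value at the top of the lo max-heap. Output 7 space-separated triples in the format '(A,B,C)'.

Step 1: insert 2 -> lo=[2] hi=[] -> (len(lo)=1, len(hi)=0, max(lo)=2)
Step 2: insert 13 -> lo=[2] hi=[13] -> (len(lo)=1, len(hi)=1, max(lo)=2)
Step 3: insert 9 -> lo=[2, 9] hi=[13] -> (len(lo)=2, len(hi)=1, max(lo)=9)
Step 4: insert 26 -> lo=[2, 9] hi=[13, 26] -> (len(lo)=2, len(hi)=2, max(lo)=9)
Step 5: insert 19 -> lo=[2, 9, 13] hi=[19, 26] -> (len(lo)=3, len(hi)=2, max(lo)=13)
Step 6: insert 1 -> lo=[1, 2, 9] hi=[13, 19, 26] -> (len(lo)=3, len(hi)=3, max(lo)=9)
Step 7: insert 1 -> lo=[1, 1, 2, 9] hi=[13, 19, 26] -> (len(lo)=4, len(hi)=3, max(lo)=9)

Answer: (1,0,2) (1,1,2) (2,1,9) (2,2,9) (3,2,13) (3,3,9) (4,3,9)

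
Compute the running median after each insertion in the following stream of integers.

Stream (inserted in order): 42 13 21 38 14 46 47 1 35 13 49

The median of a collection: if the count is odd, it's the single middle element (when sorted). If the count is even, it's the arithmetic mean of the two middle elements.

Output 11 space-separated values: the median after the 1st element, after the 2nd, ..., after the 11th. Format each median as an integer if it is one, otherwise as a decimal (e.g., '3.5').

Answer: 42 27.5 21 29.5 21 29.5 38 29.5 35 28 35

Derivation:
Step 1: insert 42 -> lo=[42] (size 1, max 42) hi=[] (size 0) -> median=42
Step 2: insert 13 -> lo=[13] (size 1, max 13) hi=[42] (size 1, min 42) -> median=27.5
Step 3: insert 21 -> lo=[13, 21] (size 2, max 21) hi=[42] (size 1, min 42) -> median=21
Step 4: insert 38 -> lo=[13, 21] (size 2, max 21) hi=[38, 42] (size 2, min 38) -> median=29.5
Step 5: insert 14 -> lo=[13, 14, 21] (size 3, max 21) hi=[38, 42] (size 2, min 38) -> median=21
Step 6: insert 46 -> lo=[13, 14, 21] (size 3, max 21) hi=[38, 42, 46] (size 3, min 38) -> median=29.5
Step 7: insert 47 -> lo=[13, 14, 21, 38] (size 4, max 38) hi=[42, 46, 47] (size 3, min 42) -> median=38
Step 8: insert 1 -> lo=[1, 13, 14, 21] (size 4, max 21) hi=[38, 42, 46, 47] (size 4, min 38) -> median=29.5
Step 9: insert 35 -> lo=[1, 13, 14, 21, 35] (size 5, max 35) hi=[38, 42, 46, 47] (size 4, min 38) -> median=35
Step 10: insert 13 -> lo=[1, 13, 13, 14, 21] (size 5, max 21) hi=[35, 38, 42, 46, 47] (size 5, min 35) -> median=28
Step 11: insert 49 -> lo=[1, 13, 13, 14, 21, 35] (size 6, max 35) hi=[38, 42, 46, 47, 49] (size 5, min 38) -> median=35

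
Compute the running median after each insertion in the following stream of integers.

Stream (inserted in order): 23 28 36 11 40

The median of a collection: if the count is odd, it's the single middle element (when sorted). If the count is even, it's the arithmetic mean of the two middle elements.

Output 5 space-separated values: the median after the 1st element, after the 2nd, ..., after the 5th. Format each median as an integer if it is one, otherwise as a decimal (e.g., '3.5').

Answer: 23 25.5 28 25.5 28

Derivation:
Step 1: insert 23 -> lo=[23] (size 1, max 23) hi=[] (size 0) -> median=23
Step 2: insert 28 -> lo=[23] (size 1, max 23) hi=[28] (size 1, min 28) -> median=25.5
Step 3: insert 36 -> lo=[23, 28] (size 2, max 28) hi=[36] (size 1, min 36) -> median=28
Step 4: insert 11 -> lo=[11, 23] (size 2, max 23) hi=[28, 36] (size 2, min 28) -> median=25.5
Step 5: insert 40 -> lo=[11, 23, 28] (size 3, max 28) hi=[36, 40] (size 2, min 36) -> median=28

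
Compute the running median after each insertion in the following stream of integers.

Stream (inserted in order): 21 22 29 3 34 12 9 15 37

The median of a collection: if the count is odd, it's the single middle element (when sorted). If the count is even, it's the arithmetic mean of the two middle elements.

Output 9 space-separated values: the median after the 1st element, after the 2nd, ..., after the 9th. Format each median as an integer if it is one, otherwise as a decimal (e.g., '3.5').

Step 1: insert 21 -> lo=[21] (size 1, max 21) hi=[] (size 0) -> median=21
Step 2: insert 22 -> lo=[21] (size 1, max 21) hi=[22] (size 1, min 22) -> median=21.5
Step 3: insert 29 -> lo=[21, 22] (size 2, max 22) hi=[29] (size 1, min 29) -> median=22
Step 4: insert 3 -> lo=[3, 21] (size 2, max 21) hi=[22, 29] (size 2, min 22) -> median=21.5
Step 5: insert 34 -> lo=[3, 21, 22] (size 3, max 22) hi=[29, 34] (size 2, min 29) -> median=22
Step 6: insert 12 -> lo=[3, 12, 21] (size 3, max 21) hi=[22, 29, 34] (size 3, min 22) -> median=21.5
Step 7: insert 9 -> lo=[3, 9, 12, 21] (size 4, max 21) hi=[22, 29, 34] (size 3, min 22) -> median=21
Step 8: insert 15 -> lo=[3, 9, 12, 15] (size 4, max 15) hi=[21, 22, 29, 34] (size 4, min 21) -> median=18
Step 9: insert 37 -> lo=[3, 9, 12, 15, 21] (size 5, max 21) hi=[22, 29, 34, 37] (size 4, min 22) -> median=21

Answer: 21 21.5 22 21.5 22 21.5 21 18 21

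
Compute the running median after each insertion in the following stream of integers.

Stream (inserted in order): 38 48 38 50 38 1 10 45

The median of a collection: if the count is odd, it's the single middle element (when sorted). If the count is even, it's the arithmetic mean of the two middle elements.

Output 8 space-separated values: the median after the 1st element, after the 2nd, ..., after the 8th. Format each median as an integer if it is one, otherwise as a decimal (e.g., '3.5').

Step 1: insert 38 -> lo=[38] (size 1, max 38) hi=[] (size 0) -> median=38
Step 2: insert 48 -> lo=[38] (size 1, max 38) hi=[48] (size 1, min 48) -> median=43
Step 3: insert 38 -> lo=[38, 38] (size 2, max 38) hi=[48] (size 1, min 48) -> median=38
Step 4: insert 50 -> lo=[38, 38] (size 2, max 38) hi=[48, 50] (size 2, min 48) -> median=43
Step 5: insert 38 -> lo=[38, 38, 38] (size 3, max 38) hi=[48, 50] (size 2, min 48) -> median=38
Step 6: insert 1 -> lo=[1, 38, 38] (size 3, max 38) hi=[38, 48, 50] (size 3, min 38) -> median=38
Step 7: insert 10 -> lo=[1, 10, 38, 38] (size 4, max 38) hi=[38, 48, 50] (size 3, min 38) -> median=38
Step 8: insert 45 -> lo=[1, 10, 38, 38] (size 4, max 38) hi=[38, 45, 48, 50] (size 4, min 38) -> median=38

Answer: 38 43 38 43 38 38 38 38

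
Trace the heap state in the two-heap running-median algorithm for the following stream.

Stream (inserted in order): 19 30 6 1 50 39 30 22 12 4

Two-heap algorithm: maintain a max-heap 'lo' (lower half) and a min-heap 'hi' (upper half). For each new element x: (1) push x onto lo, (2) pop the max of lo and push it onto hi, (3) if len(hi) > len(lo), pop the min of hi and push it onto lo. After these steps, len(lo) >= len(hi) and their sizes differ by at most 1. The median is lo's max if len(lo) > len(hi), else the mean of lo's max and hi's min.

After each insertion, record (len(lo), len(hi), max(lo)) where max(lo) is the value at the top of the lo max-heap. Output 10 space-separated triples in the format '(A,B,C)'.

Step 1: insert 19 -> lo=[19] hi=[] -> (len(lo)=1, len(hi)=0, max(lo)=19)
Step 2: insert 30 -> lo=[19] hi=[30] -> (len(lo)=1, len(hi)=1, max(lo)=19)
Step 3: insert 6 -> lo=[6, 19] hi=[30] -> (len(lo)=2, len(hi)=1, max(lo)=19)
Step 4: insert 1 -> lo=[1, 6] hi=[19, 30] -> (len(lo)=2, len(hi)=2, max(lo)=6)
Step 5: insert 50 -> lo=[1, 6, 19] hi=[30, 50] -> (len(lo)=3, len(hi)=2, max(lo)=19)
Step 6: insert 39 -> lo=[1, 6, 19] hi=[30, 39, 50] -> (len(lo)=3, len(hi)=3, max(lo)=19)
Step 7: insert 30 -> lo=[1, 6, 19, 30] hi=[30, 39, 50] -> (len(lo)=4, len(hi)=3, max(lo)=30)
Step 8: insert 22 -> lo=[1, 6, 19, 22] hi=[30, 30, 39, 50] -> (len(lo)=4, len(hi)=4, max(lo)=22)
Step 9: insert 12 -> lo=[1, 6, 12, 19, 22] hi=[30, 30, 39, 50] -> (len(lo)=5, len(hi)=4, max(lo)=22)
Step 10: insert 4 -> lo=[1, 4, 6, 12, 19] hi=[22, 30, 30, 39, 50] -> (len(lo)=5, len(hi)=5, max(lo)=19)

Answer: (1,0,19) (1,1,19) (2,1,19) (2,2,6) (3,2,19) (3,3,19) (4,3,30) (4,4,22) (5,4,22) (5,5,19)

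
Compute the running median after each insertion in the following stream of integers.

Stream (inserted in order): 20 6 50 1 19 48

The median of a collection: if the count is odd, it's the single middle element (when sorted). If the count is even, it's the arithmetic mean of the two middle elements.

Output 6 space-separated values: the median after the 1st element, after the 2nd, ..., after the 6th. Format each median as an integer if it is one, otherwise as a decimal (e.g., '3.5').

Step 1: insert 20 -> lo=[20] (size 1, max 20) hi=[] (size 0) -> median=20
Step 2: insert 6 -> lo=[6] (size 1, max 6) hi=[20] (size 1, min 20) -> median=13
Step 3: insert 50 -> lo=[6, 20] (size 2, max 20) hi=[50] (size 1, min 50) -> median=20
Step 4: insert 1 -> lo=[1, 6] (size 2, max 6) hi=[20, 50] (size 2, min 20) -> median=13
Step 5: insert 19 -> lo=[1, 6, 19] (size 3, max 19) hi=[20, 50] (size 2, min 20) -> median=19
Step 6: insert 48 -> lo=[1, 6, 19] (size 3, max 19) hi=[20, 48, 50] (size 3, min 20) -> median=19.5

Answer: 20 13 20 13 19 19.5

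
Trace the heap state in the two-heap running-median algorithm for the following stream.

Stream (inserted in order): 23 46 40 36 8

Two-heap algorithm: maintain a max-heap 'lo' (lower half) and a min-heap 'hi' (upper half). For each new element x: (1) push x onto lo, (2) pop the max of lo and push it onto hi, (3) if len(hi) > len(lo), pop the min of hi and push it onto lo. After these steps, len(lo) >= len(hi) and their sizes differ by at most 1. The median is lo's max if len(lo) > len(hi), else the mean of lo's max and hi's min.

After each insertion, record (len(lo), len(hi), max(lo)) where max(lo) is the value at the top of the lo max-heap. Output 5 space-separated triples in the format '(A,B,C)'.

Step 1: insert 23 -> lo=[23] hi=[] -> (len(lo)=1, len(hi)=0, max(lo)=23)
Step 2: insert 46 -> lo=[23] hi=[46] -> (len(lo)=1, len(hi)=1, max(lo)=23)
Step 3: insert 40 -> lo=[23, 40] hi=[46] -> (len(lo)=2, len(hi)=1, max(lo)=40)
Step 4: insert 36 -> lo=[23, 36] hi=[40, 46] -> (len(lo)=2, len(hi)=2, max(lo)=36)
Step 5: insert 8 -> lo=[8, 23, 36] hi=[40, 46] -> (len(lo)=3, len(hi)=2, max(lo)=36)

Answer: (1,0,23) (1,1,23) (2,1,40) (2,2,36) (3,2,36)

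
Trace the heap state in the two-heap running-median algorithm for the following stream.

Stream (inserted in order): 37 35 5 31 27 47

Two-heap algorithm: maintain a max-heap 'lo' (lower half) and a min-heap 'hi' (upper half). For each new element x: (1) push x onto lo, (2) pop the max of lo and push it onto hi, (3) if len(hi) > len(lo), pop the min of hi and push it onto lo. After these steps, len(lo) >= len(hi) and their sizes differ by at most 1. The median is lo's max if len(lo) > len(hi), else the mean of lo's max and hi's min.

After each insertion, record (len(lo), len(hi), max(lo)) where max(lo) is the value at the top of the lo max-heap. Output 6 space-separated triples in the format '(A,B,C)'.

Answer: (1,0,37) (1,1,35) (2,1,35) (2,2,31) (3,2,31) (3,3,31)

Derivation:
Step 1: insert 37 -> lo=[37] hi=[] -> (len(lo)=1, len(hi)=0, max(lo)=37)
Step 2: insert 35 -> lo=[35] hi=[37] -> (len(lo)=1, len(hi)=1, max(lo)=35)
Step 3: insert 5 -> lo=[5, 35] hi=[37] -> (len(lo)=2, len(hi)=1, max(lo)=35)
Step 4: insert 31 -> lo=[5, 31] hi=[35, 37] -> (len(lo)=2, len(hi)=2, max(lo)=31)
Step 5: insert 27 -> lo=[5, 27, 31] hi=[35, 37] -> (len(lo)=3, len(hi)=2, max(lo)=31)
Step 6: insert 47 -> lo=[5, 27, 31] hi=[35, 37, 47] -> (len(lo)=3, len(hi)=3, max(lo)=31)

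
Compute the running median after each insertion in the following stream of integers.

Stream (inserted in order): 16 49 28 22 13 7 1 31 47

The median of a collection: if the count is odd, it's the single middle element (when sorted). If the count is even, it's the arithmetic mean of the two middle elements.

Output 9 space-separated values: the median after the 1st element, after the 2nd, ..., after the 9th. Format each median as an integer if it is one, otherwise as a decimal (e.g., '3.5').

Answer: 16 32.5 28 25 22 19 16 19 22

Derivation:
Step 1: insert 16 -> lo=[16] (size 1, max 16) hi=[] (size 0) -> median=16
Step 2: insert 49 -> lo=[16] (size 1, max 16) hi=[49] (size 1, min 49) -> median=32.5
Step 3: insert 28 -> lo=[16, 28] (size 2, max 28) hi=[49] (size 1, min 49) -> median=28
Step 4: insert 22 -> lo=[16, 22] (size 2, max 22) hi=[28, 49] (size 2, min 28) -> median=25
Step 5: insert 13 -> lo=[13, 16, 22] (size 3, max 22) hi=[28, 49] (size 2, min 28) -> median=22
Step 6: insert 7 -> lo=[7, 13, 16] (size 3, max 16) hi=[22, 28, 49] (size 3, min 22) -> median=19
Step 7: insert 1 -> lo=[1, 7, 13, 16] (size 4, max 16) hi=[22, 28, 49] (size 3, min 22) -> median=16
Step 8: insert 31 -> lo=[1, 7, 13, 16] (size 4, max 16) hi=[22, 28, 31, 49] (size 4, min 22) -> median=19
Step 9: insert 47 -> lo=[1, 7, 13, 16, 22] (size 5, max 22) hi=[28, 31, 47, 49] (size 4, min 28) -> median=22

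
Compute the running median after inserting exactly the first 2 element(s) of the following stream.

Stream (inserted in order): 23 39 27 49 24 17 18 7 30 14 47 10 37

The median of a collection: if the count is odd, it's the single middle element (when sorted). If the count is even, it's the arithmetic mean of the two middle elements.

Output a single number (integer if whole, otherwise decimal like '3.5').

Answer: 31

Derivation:
Step 1: insert 23 -> lo=[23] (size 1, max 23) hi=[] (size 0) -> median=23
Step 2: insert 39 -> lo=[23] (size 1, max 23) hi=[39] (size 1, min 39) -> median=31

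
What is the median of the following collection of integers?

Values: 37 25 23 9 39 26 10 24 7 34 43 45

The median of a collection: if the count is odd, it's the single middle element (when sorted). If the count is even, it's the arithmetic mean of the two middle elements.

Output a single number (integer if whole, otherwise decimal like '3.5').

Step 1: insert 37 -> lo=[37] (size 1, max 37) hi=[] (size 0) -> median=37
Step 2: insert 25 -> lo=[25] (size 1, max 25) hi=[37] (size 1, min 37) -> median=31
Step 3: insert 23 -> lo=[23, 25] (size 2, max 25) hi=[37] (size 1, min 37) -> median=25
Step 4: insert 9 -> lo=[9, 23] (size 2, max 23) hi=[25, 37] (size 2, min 25) -> median=24
Step 5: insert 39 -> lo=[9, 23, 25] (size 3, max 25) hi=[37, 39] (size 2, min 37) -> median=25
Step 6: insert 26 -> lo=[9, 23, 25] (size 3, max 25) hi=[26, 37, 39] (size 3, min 26) -> median=25.5
Step 7: insert 10 -> lo=[9, 10, 23, 25] (size 4, max 25) hi=[26, 37, 39] (size 3, min 26) -> median=25
Step 8: insert 24 -> lo=[9, 10, 23, 24] (size 4, max 24) hi=[25, 26, 37, 39] (size 4, min 25) -> median=24.5
Step 9: insert 7 -> lo=[7, 9, 10, 23, 24] (size 5, max 24) hi=[25, 26, 37, 39] (size 4, min 25) -> median=24
Step 10: insert 34 -> lo=[7, 9, 10, 23, 24] (size 5, max 24) hi=[25, 26, 34, 37, 39] (size 5, min 25) -> median=24.5
Step 11: insert 43 -> lo=[7, 9, 10, 23, 24, 25] (size 6, max 25) hi=[26, 34, 37, 39, 43] (size 5, min 26) -> median=25
Step 12: insert 45 -> lo=[7, 9, 10, 23, 24, 25] (size 6, max 25) hi=[26, 34, 37, 39, 43, 45] (size 6, min 26) -> median=25.5

Answer: 25.5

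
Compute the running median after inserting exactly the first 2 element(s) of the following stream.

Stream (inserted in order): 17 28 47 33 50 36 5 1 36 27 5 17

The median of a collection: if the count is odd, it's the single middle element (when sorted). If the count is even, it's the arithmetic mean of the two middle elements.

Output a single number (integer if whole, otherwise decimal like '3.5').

Step 1: insert 17 -> lo=[17] (size 1, max 17) hi=[] (size 0) -> median=17
Step 2: insert 28 -> lo=[17] (size 1, max 17) hi=[28] (size 1, min 28) -> median=22.5

Answer: 22.5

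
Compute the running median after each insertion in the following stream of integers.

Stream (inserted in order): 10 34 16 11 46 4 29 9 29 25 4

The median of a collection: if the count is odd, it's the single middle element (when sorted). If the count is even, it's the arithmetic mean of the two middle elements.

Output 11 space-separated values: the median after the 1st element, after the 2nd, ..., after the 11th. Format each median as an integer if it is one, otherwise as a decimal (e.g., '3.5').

Answer: 10 22 16 13.5 16 13.5 16 13.5 16 20.5 16

Derivation:
Step 1: insert 10 -> lo=[10] (size 1, max 10) hi=[] (size 0) -> median=10
Step 2: insert 34 -> lo=[10] (size 1, max 10) hi=[34] (size 1, min 34) -> median=22
Step 3: insert 16 -> lo=[10, 16] (size 2, max 16) hi=[34] (size 1, min 34) -> median=16
Step 4: insert 11 -> lo=[10, 11] (size 2, max 11) hi=[16, 34] (size 2, min 16) -> median=13.5
Step 5: insert 46 -> lo=[10, 11, 16] (size 3, max 16) hi=[34, 46] (size 2, min 34) -> median=16
Step 6: insert 4 -> lo=[4, 10, 11] (size 3, max 11) hi=[16, 34, 46] (size 3, min 16) -> median=13.5
Step 7: insert 29 -> lo=[4, 10, 11, 16] (size 4, max 16) hi=[29, 34, 46] (size 3, min 29) -> median=16
Step 8: insert 9 -> lo=[4, 9, 10, 11] (size 4, max 11) hi=[16, 29, 34, 46] (size 4, min 16) -> median=13.5
Step 9: insert 29 -> lo=[4, 9, 10, 11, 16] (size 5, max 16) hi=[29, 29, 34, 46] (size 4, min 29) -> median=16
Step 10: insert 25 -> lo=[4, 9, 10, 11, 16] (size 5, max 16) hi=[25, 29, 29, 34, 46] (size 5, min 25) -> median=20.5
Step 11: insert 4 -> lo=[4, 4, 9, 10, 11, 16] (size 6, max 16) hi=[25, 29, 29, 34, 46] (size 5, min 25) -> median=16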